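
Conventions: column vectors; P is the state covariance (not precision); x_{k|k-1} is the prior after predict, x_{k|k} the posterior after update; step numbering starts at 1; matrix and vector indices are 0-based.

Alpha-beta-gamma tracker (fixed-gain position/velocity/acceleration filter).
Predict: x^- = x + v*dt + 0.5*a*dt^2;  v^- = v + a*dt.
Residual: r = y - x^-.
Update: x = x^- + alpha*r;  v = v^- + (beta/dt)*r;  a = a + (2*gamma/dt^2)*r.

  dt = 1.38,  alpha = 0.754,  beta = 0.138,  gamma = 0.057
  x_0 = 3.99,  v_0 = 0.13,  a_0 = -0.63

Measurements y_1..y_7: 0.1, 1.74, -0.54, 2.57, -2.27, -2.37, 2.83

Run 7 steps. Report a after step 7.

step 1: x_pred=3.5695  r=-3.4695  x^+=0.9535  v^+=-1.0864  a^+=-0.8377
step 2: x_pred=-1.3433  r=3.0833  x^+=0.9815  v^+=-1.9340  a^+=-0.6531
step 3: x_pred=-2.3094  r=1.7694  x^+=-0.9753  v^+=-2.6584  a^+=-0.5472
step 4: x_pred=-5.1649  r=7.7349  x^+=0.6672  v^+=-2.6400  a^+=-0.0842
step 5: x_pred=-3.0562  r=0.7862  x^+=-2.4634  v^+=-2.6776  a^+=-0.0371
step 6: x_pred=-6.1938  r=3.8238  x^+=-3.3107  v^+=-2.3464  a^+=0.1918
step 7: x_pred=-6.3661  r=9.1961  x^+=0.5678  v^+=-1.1622  a^+=0.7423

a_post = 0.7423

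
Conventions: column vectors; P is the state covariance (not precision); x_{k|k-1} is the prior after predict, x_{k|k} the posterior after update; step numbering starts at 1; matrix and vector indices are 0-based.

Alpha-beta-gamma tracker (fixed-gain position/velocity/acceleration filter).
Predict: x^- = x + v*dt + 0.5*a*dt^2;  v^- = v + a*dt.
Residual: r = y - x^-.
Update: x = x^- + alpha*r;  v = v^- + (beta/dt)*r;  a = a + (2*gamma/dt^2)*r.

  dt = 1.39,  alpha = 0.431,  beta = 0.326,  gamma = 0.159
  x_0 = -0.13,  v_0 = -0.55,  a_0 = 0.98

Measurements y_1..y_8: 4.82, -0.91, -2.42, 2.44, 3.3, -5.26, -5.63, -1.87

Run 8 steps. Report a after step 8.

a_post = 1.5932

step 1: x_pred=0.0522  r=4.7678  x^+=2.1071  v^+=1.9304  a^+=1.7647
step 2: x_pred=6.4952  r=-7.4052  x^+=3.3036  v^+=2.6466  a^+=0.5459
step 3: x_pred=7.5097  r=-9.9297  x^+=3.2300  v^+=1.0766  a^+=-1.0884
step 4: x_pred=3.6750  r=-1.2350  x^+=3.1427  v^+=-0.7259  a^+=-1.2917
step 5: x_pred=0.8859  r=2.4141  x^+=1.9263  v^+=-1.9552  a^+=-0.8943
step 6: x_pred=-1.6553  r=-3.6047  x^+=-3.2089  v^+=-4.0437  a^+=-1.4876
step 7: x_pred=-10.2667  r=4.6367  x^+=-8.2683  v^+=-5.0240  a^+=-0.7245
step 8: x_pred=-15.9515  r=14.0815  x^+=-9.8824  v^+=-2.7284  a^+=1.5932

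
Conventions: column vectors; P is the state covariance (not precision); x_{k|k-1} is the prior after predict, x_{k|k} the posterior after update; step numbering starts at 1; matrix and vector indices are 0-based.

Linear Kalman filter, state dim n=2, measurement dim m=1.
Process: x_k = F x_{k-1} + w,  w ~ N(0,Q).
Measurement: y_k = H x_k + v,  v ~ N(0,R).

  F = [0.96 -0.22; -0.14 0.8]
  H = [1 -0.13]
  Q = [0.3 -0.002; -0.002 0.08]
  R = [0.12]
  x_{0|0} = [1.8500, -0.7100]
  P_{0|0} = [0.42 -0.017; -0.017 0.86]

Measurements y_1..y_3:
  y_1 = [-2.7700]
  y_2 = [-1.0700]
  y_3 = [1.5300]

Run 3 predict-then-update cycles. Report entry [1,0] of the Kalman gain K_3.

step 1: x^-=[1.9322, -0.8270]  P^-=[0.7359 -0.2234; -0.2234 0.6424]  S=[0.9248]  K=[0.8271; -0.3319]  nu=[-4.8097]  x^+=[-2.0459, 0.7691]  P^+=[0.1032 0.0305; 0.0305 0.5406]
step 2: x^-=[-2.1333, 0.9017]  P^-=[0.4084 -0.0867; -0.0867 0.4212]  S=[0.5581]  K=[0.7520; -0.2534]  nu=[1.1805]  x^+=[-1.2455, 0.6025]  P^+=[0.0928 0.0197; 0.0197 0.3853]
step 3: x^-=[-1.3282, 0.6564]  P^-=[0.3959 -0.0666; -0.0666 0.3240]  S=[0.5386]  K=[0.7510; -0.2018]  nu=[2.9436]  x^+=[0.8823, 0.0624]  P^+=[0.0921 0.0151; 0.0151 0.3021]

K[1,0] = -0.2018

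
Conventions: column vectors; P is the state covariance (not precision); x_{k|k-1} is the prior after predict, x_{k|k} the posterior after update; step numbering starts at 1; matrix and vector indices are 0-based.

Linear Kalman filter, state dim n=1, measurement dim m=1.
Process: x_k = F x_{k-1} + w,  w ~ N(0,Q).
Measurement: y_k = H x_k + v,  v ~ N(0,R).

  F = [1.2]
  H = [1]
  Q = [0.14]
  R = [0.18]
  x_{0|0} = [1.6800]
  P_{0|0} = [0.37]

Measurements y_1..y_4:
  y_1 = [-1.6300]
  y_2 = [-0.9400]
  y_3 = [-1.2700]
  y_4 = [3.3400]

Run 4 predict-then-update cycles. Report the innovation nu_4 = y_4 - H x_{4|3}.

innov = [4.8182]

step 1: x^-=[2.0160]  P^-=[0.6728]  S=[0.8528]  K=[0.7889]  nu=[-3.6460]  x^+=[-0.8604]  P^+=[0.1420]
step 2: x^-=[-1.0325]  P^-=[0.3445]  S=[0.5245]  K=[0.6568]  nu=[0.0925]  x^+=[-0.9718]  P^+=[0.1182]
step 3: x^-=[-1.1661]  P^-=[0.3102]  S=[0.4902]  K=[0.6328]  nu=[-0.1039]  x^+=[-1.2319]  P^+=[0.1139]
step 4: x^-=[-1.4782]  P^-=[0.3040]  S=[0.4840]  K=[0.6281]  nu=[4.8182]  x^+=[1.5482]  P^+=[0.1131]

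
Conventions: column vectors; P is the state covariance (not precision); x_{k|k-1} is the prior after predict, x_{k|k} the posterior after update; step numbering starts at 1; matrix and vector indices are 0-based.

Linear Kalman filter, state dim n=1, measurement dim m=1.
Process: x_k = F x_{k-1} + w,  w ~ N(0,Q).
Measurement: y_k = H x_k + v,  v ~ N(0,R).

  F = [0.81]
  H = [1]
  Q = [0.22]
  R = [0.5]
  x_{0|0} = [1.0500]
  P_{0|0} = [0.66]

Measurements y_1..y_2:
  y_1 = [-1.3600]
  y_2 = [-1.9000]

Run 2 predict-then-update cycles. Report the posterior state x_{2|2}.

step 1: x^-=[0.8505]  P^-=[0.6530]  S=[1.1530]  K=[0.5664]  nu=[-2.2105]  x^+=[-0.4014]  P^+=[0.2832]
step 2: x^-=[-0.3252]  P^-=[0.4058]  S=[0.9058]  K=[0.4480]  nu=[-1.5748]  x^+=[-1.0307]  P^+=[0.2240]

x_post = [-1.0307]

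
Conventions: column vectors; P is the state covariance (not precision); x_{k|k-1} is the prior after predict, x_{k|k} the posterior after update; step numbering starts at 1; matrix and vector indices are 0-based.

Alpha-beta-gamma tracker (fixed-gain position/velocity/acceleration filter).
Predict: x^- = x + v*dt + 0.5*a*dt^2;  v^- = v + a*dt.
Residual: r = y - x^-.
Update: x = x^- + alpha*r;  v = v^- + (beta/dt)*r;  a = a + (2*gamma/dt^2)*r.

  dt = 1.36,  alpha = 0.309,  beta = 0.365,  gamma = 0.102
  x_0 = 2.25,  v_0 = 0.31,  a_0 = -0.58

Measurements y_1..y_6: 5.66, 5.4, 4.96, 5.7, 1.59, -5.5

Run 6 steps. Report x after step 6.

x_post = 0.5951

step 1: x_pred=2.1352  r=3.5248  x^+=3.2244  v^+=0.4672  a^+=-0.1912
step 2: x_pred=3.6829  r=1.7171  x^+=4.2135  v^+=0.6679  a^+=-0.0019
step 3: x_pred=5.1202  r=-0.1602  x^+=5.0707  v^+=0.6224  a^+=-0.0195
step 4: x_pred=5.8992  r=-0.1992  x^+=5.8376  v^+=0.5424  a^+=-0.0415
step 5: x_pred=6.5370  r=-4.9470  x^+=5.0084  v^+=-0.8417  a^+=-0.5871
step 6: x_pred=3.3208  r=-8.8208  x^+=0.5951  v^+=-4.0075  a^+=-1.5600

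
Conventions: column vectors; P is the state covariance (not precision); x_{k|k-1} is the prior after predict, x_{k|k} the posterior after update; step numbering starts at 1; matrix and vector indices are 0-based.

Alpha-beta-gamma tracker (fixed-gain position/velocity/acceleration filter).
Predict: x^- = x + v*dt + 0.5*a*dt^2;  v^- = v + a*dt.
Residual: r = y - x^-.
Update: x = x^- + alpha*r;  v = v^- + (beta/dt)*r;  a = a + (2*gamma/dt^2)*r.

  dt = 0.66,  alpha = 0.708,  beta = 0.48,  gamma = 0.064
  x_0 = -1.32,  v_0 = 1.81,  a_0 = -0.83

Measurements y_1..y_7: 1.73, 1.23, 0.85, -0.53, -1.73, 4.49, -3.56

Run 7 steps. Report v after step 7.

v_post = -2.4185

step 1: x_pred=-0.3062  r=2.0362  x^+=1.1354  v^+=2.7431  a^+=-0.2317
step 2: x_pred=2.8954  r=-1.6654  x^+=1.7163  v^+=1.3790  a^+=-0.7210
step 3: x_pred=2.4694  r=-1.6194  x^+=1.3229  v^+=-0.2747  a^+=-1.1969
step 4: x_pred=0.8809  r=-1.4109  x^+=-0.1180  v^+=-2.0907  a^+=-1.6115
step 5: x_pred=-1.8489  r=0.1189  x^+=-1.7647  v^+=-3.0678  a^+=-1.5766
step 6: x_pred=-4.1329  r=8.6229  x^+=1.9721  v^+=2.1628  a^+=0.9573
step 7: x_pred=3.6081  r=-7.1681  x^+=-1.4669  v^+=-2.4185  a^+=-1.1491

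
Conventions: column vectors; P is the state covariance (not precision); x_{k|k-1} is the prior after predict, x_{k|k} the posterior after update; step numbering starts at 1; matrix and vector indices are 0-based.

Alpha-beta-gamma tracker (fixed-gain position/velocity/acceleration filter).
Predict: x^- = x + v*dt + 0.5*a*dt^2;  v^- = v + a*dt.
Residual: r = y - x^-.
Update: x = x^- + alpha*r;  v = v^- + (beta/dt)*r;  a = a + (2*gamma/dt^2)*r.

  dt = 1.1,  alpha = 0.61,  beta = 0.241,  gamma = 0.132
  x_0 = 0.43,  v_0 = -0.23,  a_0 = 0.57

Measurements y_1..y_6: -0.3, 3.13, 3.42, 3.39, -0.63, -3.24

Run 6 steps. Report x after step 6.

step 1: x_pred=0.5218  r=-0.8218  x^+=0.0205  v^+=0.2169  a^+=0.3907
step 2: x_pred=0.4955  r=2.6345  x^+=2.1026  v^+=1.2239  a^+=0.9655
step 3: x_pred=4.0329  r=-0.6129  x^+=3.6590  v^+=2.1516  a^+=0.8317
step 4: x_pred=6.5290  r=-3.1390  x^+=4.6142  v^+=2.3788  a^+=0.1469
step 5: x_pred=7.3198  r=-7.9498  x^+=2.4704  v^+=0.7986  a^+=-1.5876
step 6: x_pred=2.3884  r=-5.6284  x^+=-1.0449  v^+=-2.1809  a^+=-2.8156

x_post = -1.0449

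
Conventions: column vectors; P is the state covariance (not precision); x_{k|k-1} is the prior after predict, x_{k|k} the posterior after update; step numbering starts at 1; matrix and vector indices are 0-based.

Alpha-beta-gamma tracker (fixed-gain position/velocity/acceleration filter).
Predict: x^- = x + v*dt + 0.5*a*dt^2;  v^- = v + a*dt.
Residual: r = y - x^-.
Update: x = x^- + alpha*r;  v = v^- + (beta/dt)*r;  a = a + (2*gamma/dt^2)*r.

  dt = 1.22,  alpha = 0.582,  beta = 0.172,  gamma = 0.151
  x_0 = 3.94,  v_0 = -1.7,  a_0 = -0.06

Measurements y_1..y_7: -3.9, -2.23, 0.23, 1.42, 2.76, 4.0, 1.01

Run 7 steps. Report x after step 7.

x_post = 7.2587

step 1: x_pred=1.8213  r=-5.7213  x^+=-1.5085  v^+=-2.5798  a^+=-1.2209
step 2: x_pred=-5.5644  r=3.3344  x^+=-3.6238  v^+=-3.5992  a^+=-0.5443
step 3: x_pred=-8.4199  r=8.6499  x^+=-3.3856  v^+=-3.0438  a^+=1.2108
step 4: x_pred=-6.1980  r=7.6180  x^+=-1.7643  v^+=-0.4926  a^+=2.7565
step 5: x_pred=-0.3139  r=3.0739  x^+=1.4751  v^+=3.3037  a^+=3.3802
step 6: x_pred=8.0211  r=-4.0211  x^+=5.6808  v^+=6.8606  a^+=2.5643
step 7: x_pred=15.9591  r=-14.9491  x^+=7.2587  v^+=7.8814  a^+=-0.4689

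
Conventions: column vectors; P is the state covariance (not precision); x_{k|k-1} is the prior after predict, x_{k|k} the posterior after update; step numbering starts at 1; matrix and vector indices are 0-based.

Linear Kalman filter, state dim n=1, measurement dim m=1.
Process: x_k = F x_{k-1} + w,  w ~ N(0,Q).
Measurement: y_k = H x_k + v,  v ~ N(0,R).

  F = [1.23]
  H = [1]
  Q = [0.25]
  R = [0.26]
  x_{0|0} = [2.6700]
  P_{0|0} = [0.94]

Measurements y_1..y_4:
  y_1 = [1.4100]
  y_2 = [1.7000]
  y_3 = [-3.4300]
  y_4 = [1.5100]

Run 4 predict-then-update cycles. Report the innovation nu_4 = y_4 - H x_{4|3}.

step 1: x^-=[3.2841]  P^-=[1.6721]  S=[1.9321]  K=[0.8654]  nu=[-1.8741]  x^+=[1.6622]  P^+=[0.2250]
step 2: x^-=[2.0445]  P^-=[0.5904]  S=[0.8504]  K=[0.6943]  nu=[-0.3445]  x^+=[1.8053]  P^+=[0.1805]
step 3: x^-=[2.2205]  P^-=[0.5231]  S=[0.7831]  K=[0.6680]  nu=[-5.6505]  x^+=[-1.5539]  P^+=[0.1737]
step 4: x^-=[-1.9113]  P^-=[0.5128]  S=[0.7728]  K=[0.6635]  nu=[3.4213]  x^+=[0.3589]  P^+=[0.1725]

innov = [3.4213]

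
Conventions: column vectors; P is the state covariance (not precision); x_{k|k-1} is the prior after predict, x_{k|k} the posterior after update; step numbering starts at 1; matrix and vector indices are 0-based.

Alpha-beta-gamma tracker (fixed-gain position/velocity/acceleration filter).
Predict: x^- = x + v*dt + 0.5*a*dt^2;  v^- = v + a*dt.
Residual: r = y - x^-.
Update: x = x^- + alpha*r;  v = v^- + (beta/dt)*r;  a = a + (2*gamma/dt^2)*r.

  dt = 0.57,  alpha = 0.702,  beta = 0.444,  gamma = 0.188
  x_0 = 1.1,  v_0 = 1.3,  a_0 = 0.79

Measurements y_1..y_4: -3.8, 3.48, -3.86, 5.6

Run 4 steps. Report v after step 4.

v_post = 3.5059

step 1: x_pred=1.9693  r=-5.7693  x^+=-2.0807  v^+=-2.7437  a^+=-5.8867
step 2: x_pred=-4.6010  r=8.0810  x^+=1.0719  v^+=0.1955  a^+=3.4652
step 3: x_pred=1.7462  r=-5.6062  x^+=-2.1893  v^+=-2.1963  a^+=-3.0228
step 4: x_pred=-3.9323  r=9.5323  x^+=2.7594  v^+=3.5059  a^+=8.0087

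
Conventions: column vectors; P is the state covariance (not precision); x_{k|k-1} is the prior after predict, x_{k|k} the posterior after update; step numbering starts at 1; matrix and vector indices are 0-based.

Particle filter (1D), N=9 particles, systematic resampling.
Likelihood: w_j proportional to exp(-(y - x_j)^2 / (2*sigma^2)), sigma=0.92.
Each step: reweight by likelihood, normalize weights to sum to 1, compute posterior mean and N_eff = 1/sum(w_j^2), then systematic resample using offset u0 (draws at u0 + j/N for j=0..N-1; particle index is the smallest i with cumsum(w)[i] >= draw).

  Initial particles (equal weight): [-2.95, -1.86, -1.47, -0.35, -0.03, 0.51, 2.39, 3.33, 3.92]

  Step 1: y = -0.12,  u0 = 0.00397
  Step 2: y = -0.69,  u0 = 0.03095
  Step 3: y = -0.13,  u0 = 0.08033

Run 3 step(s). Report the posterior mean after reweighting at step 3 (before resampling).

post_mean = -0.2572

step 1: w=[0.0027, 0.0507, 0.1033, 0.2939, 0.3018, 0.2399, 0.0073, 0.0003, 0.0000]  mean=-0.2252  Neff=4.0265  idx=[1, 2, 3, 3, 3, 4, 4, 5, 5]
step 2: w=[0.0702, 0.1100, 0.1472, 0.1472, 0.1472, 0.1218, 0.1218, 0.0673, 0.0673]  mean=-0.3855  Neff=8.2812  idx=[0, 1, 2, 3, 4, 4, 5, 6, 7]
step 3: w=[0.0238, 0.0482, 0.1354, 0.1354, 0.1354, 0.1354, 0.1385, 0.1385, 0.1094]  mean=-0.2572  Neff=7.9017  idx=[2, 2, 3, 4, 5, 6, 6, 7, 8]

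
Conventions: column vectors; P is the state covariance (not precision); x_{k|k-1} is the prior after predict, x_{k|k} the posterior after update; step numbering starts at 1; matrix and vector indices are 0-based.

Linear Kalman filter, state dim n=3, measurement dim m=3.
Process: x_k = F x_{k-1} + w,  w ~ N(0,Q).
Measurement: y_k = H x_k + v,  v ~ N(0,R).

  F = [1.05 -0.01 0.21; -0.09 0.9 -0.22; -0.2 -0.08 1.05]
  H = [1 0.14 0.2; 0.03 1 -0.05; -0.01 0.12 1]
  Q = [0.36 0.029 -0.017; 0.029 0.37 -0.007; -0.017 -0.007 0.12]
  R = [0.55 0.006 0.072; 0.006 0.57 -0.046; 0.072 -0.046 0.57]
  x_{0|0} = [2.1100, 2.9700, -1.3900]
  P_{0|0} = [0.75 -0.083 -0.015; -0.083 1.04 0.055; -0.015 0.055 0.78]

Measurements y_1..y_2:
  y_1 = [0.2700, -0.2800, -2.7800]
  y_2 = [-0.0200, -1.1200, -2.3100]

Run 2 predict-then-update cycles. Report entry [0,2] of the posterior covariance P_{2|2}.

P_post[0,2] = -0.0122

step 1: x^-=[1.8939, 2.7889, -2.1191]  P^-=[1.2163 -0.1515 -0.0123; -0.1515 1.2473 -0.1805; -0.0123 -0.1805 1.0110]  S=[1.7737 0.0205 0.2232; 0.0205 1.8299 -0.1261; 0.2232 -0.1261 1.5564]  K=[0.6900 -0.0794 -0.1328; -0.0203 0.6870 0.0397; 0.0149 -0.0835 0.6269]  nu=[-1.5905, -3.2317, -0.9766]  x^+=[1.1827, 0.5621, -2.4854]  P^+=[0.3786 -0.0470 -0.0129; -0.0470 0.3882 -0.0575; -0.0129 -0.0575 0.3690]
step 2: x^-=[0.7143, 0.9462, -2.8911]  P^-=[0.7893 -0.0796 -0.0231; -0.0796 0.7352 -0.1599; -0.0231 -0.1599 0.5580]  S=[1.3355 0.0173 0.1293; 0.0173 1.3186 -0.1451; 0.1293 -0.1451 1.1009]  K=[0.5911 -0.0618 -0.1144; -0.0149 0.5633 0.0116; 0.0045 -0.0905 0.4772]  nu=[-0.2886, -2.2322, 0.4747]  x^+=[0.6275, -0.3014, -2.4638]  P^+=[0.3241 -0.0368 -0.0122; -0.0368 0.3186 -0.0590; -0.0122 -0.0590 0.2834]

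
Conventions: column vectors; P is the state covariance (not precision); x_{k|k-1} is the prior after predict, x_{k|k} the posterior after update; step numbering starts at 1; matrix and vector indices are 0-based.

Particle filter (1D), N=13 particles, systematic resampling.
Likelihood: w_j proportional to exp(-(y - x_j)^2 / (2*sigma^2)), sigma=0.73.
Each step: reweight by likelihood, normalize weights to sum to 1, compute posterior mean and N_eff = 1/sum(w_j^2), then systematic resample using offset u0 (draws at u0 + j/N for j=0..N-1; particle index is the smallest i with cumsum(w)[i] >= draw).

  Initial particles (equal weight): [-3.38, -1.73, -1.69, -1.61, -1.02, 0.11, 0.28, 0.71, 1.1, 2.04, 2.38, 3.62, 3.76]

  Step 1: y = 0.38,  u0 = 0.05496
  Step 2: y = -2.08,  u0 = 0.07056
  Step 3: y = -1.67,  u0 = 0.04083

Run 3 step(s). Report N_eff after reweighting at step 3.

N_eff = 11.2296

step 1: w=[0.0000, 0.0041, 0.0048, 0.0065, 0.0423, 0.2485, 0.2636, 0.2403, 0.1636, 0.0201, 0.0062, 0.0000, 0.0000]  mean=0.4388  Neff=4.5855  idx=[4, 5, 5, 5, 6, 6, 6, 7, 7, 7, 8, 8, 9]
step 2: w=[0.8710, 0.0278, 0.0278, 0.0278, 0.0134, 0.0134, 0.0134, 0.0017, 0.0017, 0.0017, 0.0002, 0.0002, 0.0000]  mean=-0.8639  Neff=1.3133  idx=[0, 0, 0, 0, 0, 0, 0, 0, 0, 0, 0, 2, 6]
step 3: w=[0.0899, 0.0899, 0.0899, 0.0899, 0.0899, 0.0899, 0.0899, 0.0899, 0.0899, 0.0899, 0.0899, 0.0068, 0.0038]  mean=-1.0074  Neff=11.2296  idx=[0, 1, 2, 3, 3, 4, 5, 6, 7, 8, 9, 9, 10]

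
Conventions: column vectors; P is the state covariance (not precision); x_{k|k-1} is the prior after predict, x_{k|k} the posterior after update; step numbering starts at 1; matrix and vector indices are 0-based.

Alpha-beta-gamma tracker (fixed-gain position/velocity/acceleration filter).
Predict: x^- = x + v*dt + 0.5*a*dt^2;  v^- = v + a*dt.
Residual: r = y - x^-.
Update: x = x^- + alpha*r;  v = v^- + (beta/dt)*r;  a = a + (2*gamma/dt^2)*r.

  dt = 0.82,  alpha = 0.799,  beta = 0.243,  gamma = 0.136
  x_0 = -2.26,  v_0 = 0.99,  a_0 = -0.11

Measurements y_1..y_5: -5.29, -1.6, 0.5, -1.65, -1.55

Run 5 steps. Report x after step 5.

x_post = -1.3535

step 1: x_pred=-1.4852  r=-3.8048  x^+=-4.5252  v^+=-0.2277  a^+=-1.6491
step 2: x_pred=-5.2664  r=3.6664  x^+=-2.3369  v^+=-0.4935  a^+=-0.1660
step 3: x_pred=-2.7974  r=3.2974  x^+=-0.1628  v^+=0.3475  a^+=1.1679
step 4: x_pred=0.5148  r=-2.1648  x^+=-1.2149  v^+=0.6637  a^+=0.2922
step 5: x_pred=-0.5724  r=-0.9776  x^+=-1.3535  v^+=0.6136  a^+=-0.1033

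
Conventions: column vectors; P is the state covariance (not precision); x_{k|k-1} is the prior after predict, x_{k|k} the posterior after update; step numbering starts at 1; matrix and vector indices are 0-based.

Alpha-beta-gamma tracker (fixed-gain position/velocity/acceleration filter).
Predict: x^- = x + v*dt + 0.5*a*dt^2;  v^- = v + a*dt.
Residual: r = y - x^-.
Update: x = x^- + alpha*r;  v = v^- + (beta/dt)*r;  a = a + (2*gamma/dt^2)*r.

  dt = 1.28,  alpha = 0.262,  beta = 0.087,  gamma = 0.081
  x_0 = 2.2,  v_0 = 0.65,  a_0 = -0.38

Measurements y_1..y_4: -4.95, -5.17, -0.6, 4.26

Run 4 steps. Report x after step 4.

step 1: x_pred=2.7207  r=-7.6707  x^+=0.7110  v^+=-0.3578  a^+=-1.1385
step 2: x_pred=-0.6796  r=-4.4904  x^+=-1.8561  v^+=-2.1202  a^+=-1.5825
step 3: x_pred=-5.8663  r=5.2663  x^+=-4.4865  v^+=-3.7878  a^+=-1.0617
step 4: x_pred=-10.2047  r=14.4647  x^+=-6.4149  v^+=-4.1637  a^+=0.3685

x_post = -6.4149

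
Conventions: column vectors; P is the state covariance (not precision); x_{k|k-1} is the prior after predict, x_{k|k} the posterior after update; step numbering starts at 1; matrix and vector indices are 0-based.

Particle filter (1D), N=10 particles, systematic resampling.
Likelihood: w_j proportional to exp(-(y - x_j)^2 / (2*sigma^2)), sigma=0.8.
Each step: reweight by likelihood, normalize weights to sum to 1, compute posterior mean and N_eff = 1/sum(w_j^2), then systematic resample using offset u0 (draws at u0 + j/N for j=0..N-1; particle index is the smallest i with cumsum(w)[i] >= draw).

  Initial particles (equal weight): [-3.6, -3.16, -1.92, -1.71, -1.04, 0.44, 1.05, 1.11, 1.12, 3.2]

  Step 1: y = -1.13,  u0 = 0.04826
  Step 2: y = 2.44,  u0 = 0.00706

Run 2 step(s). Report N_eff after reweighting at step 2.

step 1: w=[0.0032, 0.0152, 0.2331, 0.2919, 0.3772, 0.0553, 0.0093, 0.0075, 0.0073, 0.0000]  mean=-1.3480  Neff=3.5049  idx=[2, 2, 2, 3, 3, 4, 4, 4, 4, 5]
step 2: w=[0.0000, 0.0000, 0.0000, 0.0000, 0.0000, 0.0018, 0.0018, 0.0018, 0.0018, 0.9929]  mean=0.4294  Neff=1.0144  idx=[8, 9, 9, 9, 9, 9, 9, 9, 9, 9]

N_eff = 1.0144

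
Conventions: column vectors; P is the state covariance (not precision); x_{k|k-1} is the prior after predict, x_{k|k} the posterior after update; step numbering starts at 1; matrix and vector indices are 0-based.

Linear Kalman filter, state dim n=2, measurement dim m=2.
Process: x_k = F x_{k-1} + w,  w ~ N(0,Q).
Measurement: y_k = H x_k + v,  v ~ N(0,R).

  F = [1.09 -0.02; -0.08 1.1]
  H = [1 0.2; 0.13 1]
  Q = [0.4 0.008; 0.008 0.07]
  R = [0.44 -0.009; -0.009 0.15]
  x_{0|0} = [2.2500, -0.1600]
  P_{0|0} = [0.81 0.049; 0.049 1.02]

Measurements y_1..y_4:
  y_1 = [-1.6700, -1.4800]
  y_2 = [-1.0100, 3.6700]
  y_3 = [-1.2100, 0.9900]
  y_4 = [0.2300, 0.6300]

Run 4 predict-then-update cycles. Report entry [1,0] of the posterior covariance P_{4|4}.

P_post[1,0] = -0.0476

step 1: x^-=[2.4557, -0.3560]  P^-=[1.3606 -0.0262; -0.0262 1.3008]  S=[1.8422 0.4011; 0.4011 1.4669]  K=[0.7586 -0.1047; -0.0697 0.9035]  nu=[-4.0545, -1.4432]  x^+=[-0.4687, -1.3771]  P^+=[0.3483 -0.0678; -0.0678 0.1450]
step 2: x^-=[-0.4834, -1.4774]  P^-=[0.8168 -0.1070; -0.1070 0.2596]  S=[1.2244 0.0393; 0.0393 0.3956]  K=[0.6518 -0.0668; -0.0651 0.6275]  nu=[-0.2312, 5.2102]  x^+=[-0.9822, 1.8072]  P^+=[0.2983 -0.0547; -0.0547 0.1018]
step 3: x^-=[-1.1067, 2.0665]  P^-=[0.7569 -0.0859; -0.0859 0.2047]  S=[1.1707 0.0422; 0.0422 0.3452]  K=[0.6333 -0.0412; -0.0589 0.5680]  nu=[-0.5166, -0.9327]  x^+=[-1.3954, 1.5672]  P^+=[0.2889 -0.0494; -0.0494 0.0922]
step 4: x^-=[-1.5524, 1.8356]  P^-=[0.7455 -0.0786; -0.0786 0.1921]  S=[1.1617 0.0457; 0.0457 0.3342]  K=[0.6294 -0.0312; -0.0563 0.5518]  nu=[1.4152, -1.0038]  x^+=[-0.6303, 1.2021]  P^+=[0.2867 -0.0476; -0.0476 0.0895]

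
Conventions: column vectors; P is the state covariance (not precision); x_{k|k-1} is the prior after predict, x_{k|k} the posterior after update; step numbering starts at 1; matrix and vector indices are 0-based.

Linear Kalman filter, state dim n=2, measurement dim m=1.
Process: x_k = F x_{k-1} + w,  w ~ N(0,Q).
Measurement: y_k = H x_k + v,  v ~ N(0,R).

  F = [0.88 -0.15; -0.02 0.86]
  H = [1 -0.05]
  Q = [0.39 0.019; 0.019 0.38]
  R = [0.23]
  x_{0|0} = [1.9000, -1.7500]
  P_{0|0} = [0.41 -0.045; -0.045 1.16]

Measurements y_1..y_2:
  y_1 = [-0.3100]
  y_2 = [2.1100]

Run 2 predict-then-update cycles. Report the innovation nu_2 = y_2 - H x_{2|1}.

innov = [1.7621]

step 1: x^-=[1.9345, -1.5430]  P^-=[0.7455 -0.1720; -0.1720 1.2396]  S=[0.9958]  K=[0.7573; -0.2350]  nu=[-2.3216]  x^+=[0.1764, -0.9974]  P^+=[0.1744 0.0052; 0.0052 1.1846]
step 2: x^-=[0.3048, -0.8613]  P^-=[0.5504 -0.1330; -0.1330 1.2561]  S=[0.7968]  K=[0.6991; -0.2457]  nu=[1.7621]  x^+=[1.5366, -1.2942]  P^+=[0.1610 0.0039; 0.0039 1.2080]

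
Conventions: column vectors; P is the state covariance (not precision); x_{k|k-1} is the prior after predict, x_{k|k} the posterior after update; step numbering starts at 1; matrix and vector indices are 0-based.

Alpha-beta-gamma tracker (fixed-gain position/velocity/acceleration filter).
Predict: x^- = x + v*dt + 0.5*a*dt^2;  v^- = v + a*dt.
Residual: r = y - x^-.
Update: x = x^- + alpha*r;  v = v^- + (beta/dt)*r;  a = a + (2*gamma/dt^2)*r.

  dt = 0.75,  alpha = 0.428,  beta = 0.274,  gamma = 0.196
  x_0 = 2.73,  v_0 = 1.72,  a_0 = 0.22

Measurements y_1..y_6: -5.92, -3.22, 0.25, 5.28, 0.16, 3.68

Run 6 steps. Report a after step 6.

a_post = 9.6408

step 1: x_pred=4.0819  r=-10.0019  x^+=-0.1989  v^+=-1.7690  a^+=-6.7502
step 2: x_pred=-3.4242  r=0.2042  x^+=-3.3368  v^+=-6.7571  a^+=-6.6079
step 3: x_pred=-10.2631  r=10.5131  x^+=-5.7635  v^+=-7.8722  a^+=0.7185
step 4: x_pred=-11.4656  r=16.7456  x^+=-4.2985  v^+=-1.2156  a^+=12.3883
step 5: x_pred=-1.7259  r=1.8859  x^+=-0.9188  v^+=8.7646  a^+=13.7026
step 6: x_pred=9.5086  r=-5.8286  x^+=7.0139  v^+=16.9122  a^+=9.6408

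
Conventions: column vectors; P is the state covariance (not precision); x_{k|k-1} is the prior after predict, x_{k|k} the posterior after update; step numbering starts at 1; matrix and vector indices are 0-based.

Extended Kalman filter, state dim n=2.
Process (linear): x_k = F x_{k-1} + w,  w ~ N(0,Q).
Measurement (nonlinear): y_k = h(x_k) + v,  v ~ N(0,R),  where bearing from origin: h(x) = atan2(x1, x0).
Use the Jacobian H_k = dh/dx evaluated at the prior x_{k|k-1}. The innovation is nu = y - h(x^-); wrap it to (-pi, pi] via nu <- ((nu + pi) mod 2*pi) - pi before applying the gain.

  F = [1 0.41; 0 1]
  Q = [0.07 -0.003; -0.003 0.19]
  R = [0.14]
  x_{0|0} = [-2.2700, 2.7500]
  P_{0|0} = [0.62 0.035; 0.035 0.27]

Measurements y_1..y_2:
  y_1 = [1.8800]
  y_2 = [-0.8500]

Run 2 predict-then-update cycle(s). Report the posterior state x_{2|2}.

x_post = [2.5672, 3.4655]

step 1: x^-=[-1.1425, 2.7500]  P^-=[0.7641 0.1427; 0.1427 0.4600]  H_jac=[-0.3101 -0.1288]  S=[0.2325]  K=[-1.0981; -0.4452]  nu=[-0.0846]  x^+=[-1.0496, 2.7876]  P^+=[0.4837 0.0290; 0.0290 0.4139]
step 2: x^-=[0.0933, 2.7876]  P^-=[0.6471 0.1957; 0.1957 0.6039]  H_jac=[-0.3583 0.0120]  S=[0.2215]  K=[-1.0362; -0.2840]  nu=[-2.3873]  x^+=[2.5672, 3.4655]  P^+=[0.4092 0.1306; 0.1306 0.5861]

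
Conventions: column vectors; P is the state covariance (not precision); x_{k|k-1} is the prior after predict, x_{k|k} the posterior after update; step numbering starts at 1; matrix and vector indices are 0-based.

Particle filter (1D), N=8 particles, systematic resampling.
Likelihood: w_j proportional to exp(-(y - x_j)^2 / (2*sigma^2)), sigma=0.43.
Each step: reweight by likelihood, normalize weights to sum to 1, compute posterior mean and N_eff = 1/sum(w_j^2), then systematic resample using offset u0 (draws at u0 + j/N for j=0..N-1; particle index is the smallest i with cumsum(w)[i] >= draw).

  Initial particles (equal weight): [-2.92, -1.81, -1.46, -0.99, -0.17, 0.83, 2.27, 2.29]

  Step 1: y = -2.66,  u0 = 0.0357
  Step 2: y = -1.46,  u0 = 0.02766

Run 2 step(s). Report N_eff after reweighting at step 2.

step 1: w=[0.8366, 0.1424, 0.0205, 0.0005, 0.0000, 0.0000, 0.0000, 0.0000]  mean=-2.7311  Neff=1.3876  idx=[0, 0, 0, 0, 0, 0, 0, 1]
step 2: w=[0.0042, 0.0042, 0.0042, 0.0042, 0.0042, 0.0042, 0.0042, 0.9703]  mean=-1.8429  Neff=1.0620  idx=[6, 7, 7, 7, 7, 7, 7, 7]

N_eff = 1.0620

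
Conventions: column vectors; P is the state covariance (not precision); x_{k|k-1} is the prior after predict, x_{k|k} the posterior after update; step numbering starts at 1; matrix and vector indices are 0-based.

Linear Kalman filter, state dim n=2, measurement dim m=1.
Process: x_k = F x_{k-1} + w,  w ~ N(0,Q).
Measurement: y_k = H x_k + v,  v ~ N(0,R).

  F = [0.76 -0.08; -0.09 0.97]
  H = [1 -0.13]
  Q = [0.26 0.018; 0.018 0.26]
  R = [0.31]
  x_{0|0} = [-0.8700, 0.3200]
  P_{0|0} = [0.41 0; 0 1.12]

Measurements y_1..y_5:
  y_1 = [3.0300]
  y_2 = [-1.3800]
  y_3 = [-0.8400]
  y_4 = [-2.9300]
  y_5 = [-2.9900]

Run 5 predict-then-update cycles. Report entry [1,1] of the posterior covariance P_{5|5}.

P_post[1,1] = 1.5626

step 1: x^-=[-0.6868, 0.3887]  P^-=[0.5040 -0.0970; -0.0970 1.3171]  S=[0.8615]  K=[0.5997; -0.3113]  nu=[3.7673]  x^+=[1.5724, -0.7841]  P^+=[0.1942 0.0639; 0.0639 1.2336]
step 2: x^-=[1.2577, -0.9021]  P^-=[0.3723 -0.0435; -0.0435 1.4112]  S=[0.7175]  K=[0.5268; -0.3163]  nu=[-2.7550]  x^+=[-0.1936, -0.0307]  P^+=[0.1732 0.0761; 0.0761 1.3394]
step 3: x^-=[-0.1447, -0.0124]  P^-=[0.3594 -0.0412; -0.0412 1.5083]  S=[0.7056]  K=[0.5169; -0.3362]  nu=[-0.6969]  x^+=[-0.5049, 0.2220]  P^+=[0.1708 0.0815; 0.0815 1.4286]
step 4: x^-=[-0.4015, 0.2607]  P^-=[0.3579 -0.0439; -0.0439 1.5913]  S=[0.7062]  K=[0.5149; -0.3551]  nu=[-2.4946]  x^+=[-1.6859, 1.1465]  P^+=[0.1707 0.0852; 0.0852 1.5023]
step 5: x^-=[-1.3730, 1.2638]  P^-=[0.3578 -0.0468; -0.0468 1.6600]  S=[0.7081]  K=[0.5140; -0.3709]  nu=[-1.4527]  x^+=[-2.1197, 1.8026]  P^+=[0.1708 0.0882; 0.0882 1.5626]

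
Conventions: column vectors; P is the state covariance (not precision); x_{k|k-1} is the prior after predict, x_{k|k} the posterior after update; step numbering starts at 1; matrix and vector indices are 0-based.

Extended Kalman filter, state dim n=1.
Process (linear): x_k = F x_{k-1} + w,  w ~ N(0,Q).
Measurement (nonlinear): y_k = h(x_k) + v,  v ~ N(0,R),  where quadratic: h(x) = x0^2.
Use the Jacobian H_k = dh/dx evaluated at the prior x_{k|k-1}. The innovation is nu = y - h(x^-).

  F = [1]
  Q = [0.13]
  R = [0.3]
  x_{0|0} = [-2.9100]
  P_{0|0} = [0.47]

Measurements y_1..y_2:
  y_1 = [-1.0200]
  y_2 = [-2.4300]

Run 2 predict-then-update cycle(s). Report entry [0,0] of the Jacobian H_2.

step 1: x^-=[-2.9100]  P^-=[0.6000]  H_jac=[-5.8200]  S=[20.6234]  K=[-0.1693]  nu=[-9.4881]  x^+=[-1.3035]  P^+=[0.0087]
step 2: x^-=[-1.3035]  P^-=[0.1387]  H_jac=[-2.6069]  S=[1.2428]  K=[-0.2910]  nu=[-4.1290]  x^+=[-0.1019]  P^+=[0.0335]

H_jac[0,0] = -2.6069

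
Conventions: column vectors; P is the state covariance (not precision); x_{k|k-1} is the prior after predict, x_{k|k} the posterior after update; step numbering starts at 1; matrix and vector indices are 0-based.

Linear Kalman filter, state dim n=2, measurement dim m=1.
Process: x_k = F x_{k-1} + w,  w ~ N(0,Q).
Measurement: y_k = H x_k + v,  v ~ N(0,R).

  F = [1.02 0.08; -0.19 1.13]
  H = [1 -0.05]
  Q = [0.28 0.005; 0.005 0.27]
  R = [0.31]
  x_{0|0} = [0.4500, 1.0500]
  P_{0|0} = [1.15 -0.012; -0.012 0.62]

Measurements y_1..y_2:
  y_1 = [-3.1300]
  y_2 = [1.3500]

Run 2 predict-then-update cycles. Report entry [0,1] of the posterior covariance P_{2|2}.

P_post[0,1] = 0.0778

step 1: x^-=[0.5430, 1.1010]  P^-=[1.4785 -0.1755; -0.1755 1.1083]  S=[1.8088]  K=[0.8222; -0.1276]  nu=[-3.6179]  x^+=[-2.4318, 1.5628]  P^+=[0.2556 0.0144; 0.0144 1.0789]
step 2: x^-=[-2.3554, 2.2280]  P^-=[0.5552 0.0693; 0.0693 1.6507]  S=[0.8624]  K=[0.6398; -0.0153]  nu=[3.8168]  x^+=[0.0865, 2.1696]  P^+=[0.2022 0.0778; 0.0778 1.6505]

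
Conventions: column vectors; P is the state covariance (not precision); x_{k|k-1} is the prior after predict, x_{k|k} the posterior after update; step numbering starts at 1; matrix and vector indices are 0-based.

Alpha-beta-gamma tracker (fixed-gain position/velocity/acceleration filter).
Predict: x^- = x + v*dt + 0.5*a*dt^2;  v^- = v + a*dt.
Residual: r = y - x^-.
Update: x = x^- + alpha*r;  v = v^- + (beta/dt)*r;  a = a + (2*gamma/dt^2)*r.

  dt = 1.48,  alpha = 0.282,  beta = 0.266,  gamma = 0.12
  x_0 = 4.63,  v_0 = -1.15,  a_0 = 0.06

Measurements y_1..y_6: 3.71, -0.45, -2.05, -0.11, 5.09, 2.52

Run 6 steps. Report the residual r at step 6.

step 1: x_pred=2.9937  r=0.7163  x^+=3.1957  v^+=-0.9325  a^+=0.1385
step 2: x_pred=1.9673  r=-2.4173  x^+=1.2856  v^+=-1.1620  a^+=-0.1264
step 3: x_pred=-0.5725  r=-1.4775  x^+=-0.9891  v^+=-1.6146  a^+=-0.2883
step 4: x_pred=-3.6944  r=3.5844  x^+=-2.6836  v^+=-1.3970  a^+=0.1045
step 5: x_pred=-4.6367  r=9.7267  x^+=-1.8938  v^+=0.5058  a^+=1.1702
step 6: x_pred=0.1364  r=2.3836  x^+=0.8086  v^+=2.6661  a^+=1.4314

resid = 2.3836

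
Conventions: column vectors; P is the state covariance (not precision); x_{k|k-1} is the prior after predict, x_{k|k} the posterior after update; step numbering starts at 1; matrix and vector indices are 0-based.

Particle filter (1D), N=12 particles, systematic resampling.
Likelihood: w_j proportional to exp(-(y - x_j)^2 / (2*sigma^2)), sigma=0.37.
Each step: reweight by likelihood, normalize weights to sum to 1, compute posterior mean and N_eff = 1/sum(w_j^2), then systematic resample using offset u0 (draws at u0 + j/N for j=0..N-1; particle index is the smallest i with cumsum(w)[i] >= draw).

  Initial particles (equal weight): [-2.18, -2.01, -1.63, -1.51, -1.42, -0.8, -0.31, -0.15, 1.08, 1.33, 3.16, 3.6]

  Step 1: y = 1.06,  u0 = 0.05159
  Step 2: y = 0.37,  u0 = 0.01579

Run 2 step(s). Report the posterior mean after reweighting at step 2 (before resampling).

step 1: w=[0.0000, 0.0000, 0.0000, 0.0000, 0.0000, 0.0000, 0.0006, 0.0027, 0.5640, 0.4328, 0.0000, 0.0000]  mean=1.1841  Neff=1.9789  idx=[8, 8, 8, 8, 8, 8, 8, 9, 9, 9, 9, 9]
step 2: w=[0.1236, 0.1236, 0.1236, 0.1236, 0.1236, 0.1236, 0.1236, 0.0269, 0.0269, 0.0269, 0.0269, 0.0269]  mean=1.1136  Neff=9.0399  idx=[0, 0, 1, 2, 2, 3, 4, 4, 5, 6, 6, 9]

post_mean = 1.1136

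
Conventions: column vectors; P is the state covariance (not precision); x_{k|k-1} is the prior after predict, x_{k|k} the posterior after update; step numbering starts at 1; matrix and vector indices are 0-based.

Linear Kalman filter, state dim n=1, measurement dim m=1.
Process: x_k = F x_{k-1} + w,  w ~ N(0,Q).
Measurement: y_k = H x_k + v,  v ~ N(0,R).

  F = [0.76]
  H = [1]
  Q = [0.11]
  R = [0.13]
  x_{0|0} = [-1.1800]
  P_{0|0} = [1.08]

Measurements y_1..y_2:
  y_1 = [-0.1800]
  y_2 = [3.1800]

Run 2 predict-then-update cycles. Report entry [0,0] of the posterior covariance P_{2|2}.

P_post[0,0] = 0.0744

step 1: x^-=[-0.8968]  P^-=[0.7338]  S=[0.8638]  K=[0.8495]  nu=[0.7168]  x^+=[-0.2879]  P^+=[0.1104]
step 2: x^-=[-0.2188]  P^-=[0.1738]  S=[0.3038]  K=[0.5721]  nu=[3.3988]  x^+=[1.7256]  P^+=[0.0744]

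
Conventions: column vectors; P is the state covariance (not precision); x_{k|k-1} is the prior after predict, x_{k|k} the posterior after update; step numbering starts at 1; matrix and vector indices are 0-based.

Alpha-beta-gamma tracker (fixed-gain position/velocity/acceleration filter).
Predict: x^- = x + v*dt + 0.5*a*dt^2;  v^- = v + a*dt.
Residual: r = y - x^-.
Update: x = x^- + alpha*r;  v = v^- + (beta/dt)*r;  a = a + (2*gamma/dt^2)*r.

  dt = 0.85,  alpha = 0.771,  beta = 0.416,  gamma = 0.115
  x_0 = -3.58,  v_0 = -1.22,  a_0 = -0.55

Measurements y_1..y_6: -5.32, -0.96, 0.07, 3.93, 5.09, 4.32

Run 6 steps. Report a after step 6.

step 1: x_pred=-4.8157  r=-0.5043  x^+=-5.2045  v^+=-1.9343  a^+=-0.7105
step 2: x_pred=-7.1054  r=6.1454  x^+=-2.3673  v^+=0.4693  a^+=1.2458
step 3: x_pred=-1.5183  r=1.5883  x^+=-0.2937  v^+=2.3056  a^+=1.7514
step 4: x_pred=2.2987  r=1.6313  x^+=3.5564  v^+=4.5926  a^+=2.2707
step 5: x_pred=8.2805  r=-3.1905  x^+=5.8206  v^+=4.9613  a^+=1.2550
step 6: x_pred=10.4911  r=-6.1711  x^+=5.7332  v^+=3.0079  a^+=-0.7095

a_post = -0.7095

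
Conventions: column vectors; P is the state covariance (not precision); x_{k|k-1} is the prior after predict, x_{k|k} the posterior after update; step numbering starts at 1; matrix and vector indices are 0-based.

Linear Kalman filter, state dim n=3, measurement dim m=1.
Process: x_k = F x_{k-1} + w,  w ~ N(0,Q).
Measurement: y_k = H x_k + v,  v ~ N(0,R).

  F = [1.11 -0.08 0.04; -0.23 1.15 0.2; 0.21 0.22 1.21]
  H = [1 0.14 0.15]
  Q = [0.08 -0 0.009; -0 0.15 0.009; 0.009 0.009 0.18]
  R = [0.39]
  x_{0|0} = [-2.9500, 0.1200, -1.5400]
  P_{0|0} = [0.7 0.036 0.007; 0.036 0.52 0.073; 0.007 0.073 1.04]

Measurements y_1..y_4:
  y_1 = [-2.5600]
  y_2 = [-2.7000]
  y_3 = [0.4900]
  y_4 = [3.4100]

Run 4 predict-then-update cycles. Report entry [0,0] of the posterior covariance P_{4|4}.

P_post[0,0] = 0.5638

step 1: x^-=[-3.3457, 0.5085, -2.4565]  P^-=[0.9412 -0.1679 0.2246; -0.1679 0.9302 0.4684; 0.2246 0.4684 1.8045]  S=[1.4301]  K=[0.6653; 0.0228; 0.3922]  nu=[1.0830]  x^+=[-2.6252, 0.5332, -2.0318]  P^+=[0.3083 -0.1896 -0.1485; -0.1896 0.9295 0.4557; -0.1485 0.4557 1.5845]
step 2: x^-=[-3.0379, 0.8106, -2.8925]  P^-=[0.4859 -0.4150 -0.1428; -0.4150 1.7825 1.2657; -0.1428 1.2657 2.7081]  S=[0.8659]  K=[0.4693; 0.0282; 0.5089]  nu=[0.6583]  x^+=[-2.7290, 0.8291, -2.5575]  P^+=[0.2952 -0.4264 -0.3496; -0.4264 1.7818 1.2533; -0.3496 1.2533 2.4838]
step 3: x^-=[-3.1978, 1.0697, -3.4852]  P^-=[0.4957 -0.8084 -0.5130; -0.8084 3.4557 2.8469; -0.5130 2.8469 4.3660]  S=[0.7910]  K=[0.3863; 0.1295; 0.6832]  nu=[4.0608]  x^+=[-1.6289, 1.5955, -0.7107]  P^+=[0.3777 -0.8480 -0.7218; -0.8480 3.4424 2.7770; -0.7218 2.7770 3.9968]
step 4: x^-=[-1.9642, 2.0674, -0.8510]  P^-=[0.6425 -1.5495 -1.1829; -1.5495 6.6748 5.8239; -1.1829 5.8239 7.2482]  S=[0.7823]  K=[0.3172; 0.3305; 0.9200]  nu=[5.2124]  x^+=[-0.3109, 3.7903, 3.9445]  P^+=[0.5638 -1.6315 -1.4111; -1.6315 6.5894 5.5860; -1.4111 5.5860 6.5861]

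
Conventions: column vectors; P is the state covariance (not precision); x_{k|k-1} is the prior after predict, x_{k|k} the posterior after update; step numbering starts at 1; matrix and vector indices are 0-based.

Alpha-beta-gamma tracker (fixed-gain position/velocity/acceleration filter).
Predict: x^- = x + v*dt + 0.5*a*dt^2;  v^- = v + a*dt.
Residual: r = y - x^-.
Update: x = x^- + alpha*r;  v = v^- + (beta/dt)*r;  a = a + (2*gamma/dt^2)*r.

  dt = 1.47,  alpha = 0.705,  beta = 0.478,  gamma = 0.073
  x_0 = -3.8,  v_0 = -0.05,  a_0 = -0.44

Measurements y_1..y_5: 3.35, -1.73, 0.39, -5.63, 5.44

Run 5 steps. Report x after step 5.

step 1: x_pred=-4.3489  r=7.6989  x^+=1.0788  v^+=1.8067  a^+=0.0802
step 2: x_pred=3.8212  r=-5.5512  x^+=-0.0924  v^+=0.1194  a^+=-0.2949
step 3: x_pred=-0.2355  r=0.6255  x^+=0.2055  v^+=-0.1107  a^+=-0.2526
step 4: x_pred=-0.2302  r=-5.3998  x^+=-4.0371  v^+=-2.2379  a^+=-0.6175
step 5: x_pred=-7.9939  r=13.4339  x^+=1.4770  v^+=1.2227  a^+=0.2902

x_post = 1.4770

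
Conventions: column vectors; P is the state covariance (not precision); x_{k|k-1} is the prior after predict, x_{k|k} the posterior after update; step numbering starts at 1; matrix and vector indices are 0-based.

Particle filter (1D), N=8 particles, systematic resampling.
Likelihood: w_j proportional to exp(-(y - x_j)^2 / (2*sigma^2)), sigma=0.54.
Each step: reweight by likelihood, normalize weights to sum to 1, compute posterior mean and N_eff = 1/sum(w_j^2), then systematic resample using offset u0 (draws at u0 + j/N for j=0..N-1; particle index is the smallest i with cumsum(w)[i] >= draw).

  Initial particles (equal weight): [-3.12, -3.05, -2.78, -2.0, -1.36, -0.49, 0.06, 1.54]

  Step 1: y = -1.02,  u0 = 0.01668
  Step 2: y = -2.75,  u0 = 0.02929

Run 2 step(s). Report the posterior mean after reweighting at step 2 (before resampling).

post_mean = -1.8219

step 1: w=[0.0003, 0.0005, 0.0028, 0.1087, 0.4628, 0.3486, 0.0764, 0.0000]  mean=-1.0232  Neff=2.8302  idx=[3, 4, 4, 4, 4, 5, 5, 5]
step 2: w=[0.7229, 0.0691, 0.0691, 0.0691, 0.0691, 0.0003, 0.0003, 0.0003]  mean=-1.8219  Neff=1.8462  idx=[0, 0, 0, 0, 0, 0, 1, 3]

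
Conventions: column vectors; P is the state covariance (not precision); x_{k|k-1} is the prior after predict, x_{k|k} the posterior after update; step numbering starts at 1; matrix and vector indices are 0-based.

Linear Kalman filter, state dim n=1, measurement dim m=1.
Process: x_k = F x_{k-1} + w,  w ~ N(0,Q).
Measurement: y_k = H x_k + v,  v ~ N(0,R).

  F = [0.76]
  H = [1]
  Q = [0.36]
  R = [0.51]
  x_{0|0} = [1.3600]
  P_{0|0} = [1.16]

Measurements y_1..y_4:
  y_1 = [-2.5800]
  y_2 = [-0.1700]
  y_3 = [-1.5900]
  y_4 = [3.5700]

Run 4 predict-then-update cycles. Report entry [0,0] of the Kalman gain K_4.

K[0,0] = 0.4989

step 1: x^-=[1.0336]  P^-=[1.0300]  S=[1.5400]  K=[0.6688]  nu=[-3.6136]  x^+=[-1.3833]  P^+=[0.3411]
step 2: x^-=[-1.0513]  P^-=[0.5570]  S=[1.0670]  K=[0.5220]  nu=[0.8813]  x^+=[-0.5912]  P^+=[0.2662]
step 3: x^-=[-0.4493]  P^-=[0.5138]  S=[1.0238]  K=[0.5018]  nu=[-1.1407]  x^+=[-1.0218]  P^+=[0.2559]
step 4: x^-=[-0.7765]  P^-=[0.5078]  S=[1.0178]  K=[0.4989]  nu=[4.3465]  x^+=[1.3921]  P^+=[0.2545]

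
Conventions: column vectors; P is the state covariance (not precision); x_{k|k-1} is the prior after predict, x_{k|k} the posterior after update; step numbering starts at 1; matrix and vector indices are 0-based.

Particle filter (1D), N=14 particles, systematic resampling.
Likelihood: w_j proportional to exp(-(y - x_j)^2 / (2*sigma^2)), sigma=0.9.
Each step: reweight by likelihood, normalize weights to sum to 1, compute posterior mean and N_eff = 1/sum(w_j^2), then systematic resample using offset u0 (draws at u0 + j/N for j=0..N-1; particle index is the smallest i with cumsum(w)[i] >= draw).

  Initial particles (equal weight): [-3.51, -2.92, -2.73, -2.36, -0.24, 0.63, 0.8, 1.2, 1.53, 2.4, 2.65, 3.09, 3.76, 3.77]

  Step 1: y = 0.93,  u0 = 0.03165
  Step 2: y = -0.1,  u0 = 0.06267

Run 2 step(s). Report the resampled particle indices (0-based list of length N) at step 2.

step 1: w=[0.0000, 0.0000, 0.0001, 0.0003, 0.0930, 0.2048, 0.2143, 0.2070, 0.1734, 0.0570, 0.0349, 0.0122, 0.0015, 0.0015]  mean=1.0693  Neff=5.7448  idx=[4, 5, 5, 5, 6, 6, 6, 7, 7, 7, 8, 8, 8, 10]
step 2: w=[0.1494, 0.1088, 0.1088, 0.1088, 0.0917, 0.0917, 0.0917, 0.0533, 0.0533, 0.0533, 0.0293, 0.0293, 0.0293, 0.0014]  mean=0.7199  Neff=10.6233  idx=[0, 0, 1, 2, 2, 3, 4, 4, 5, 6, 7, 8, 10, 12]

resampled_idx = [0, 0, 1, 2, 2, 3, 4, 4, 5, 6, 7, 8, 10, 12]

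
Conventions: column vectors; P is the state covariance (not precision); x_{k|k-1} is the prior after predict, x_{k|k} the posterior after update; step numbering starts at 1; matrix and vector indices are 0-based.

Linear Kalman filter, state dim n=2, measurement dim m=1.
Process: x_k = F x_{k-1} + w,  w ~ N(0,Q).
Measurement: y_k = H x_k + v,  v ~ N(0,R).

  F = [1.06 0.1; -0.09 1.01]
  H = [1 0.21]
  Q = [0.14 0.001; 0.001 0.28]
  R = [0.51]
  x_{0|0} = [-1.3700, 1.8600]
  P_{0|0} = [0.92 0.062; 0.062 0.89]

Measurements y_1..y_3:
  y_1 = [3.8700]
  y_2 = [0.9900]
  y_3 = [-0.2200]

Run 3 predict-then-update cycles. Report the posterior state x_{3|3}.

x_post = [0.7010, 1.4965]

step 1: x^-=[-1.2662, 2.0019]  P^-=[1.1958 0.0689; 0.0689 1.1841]  S=[1.7869]  K=[0.6773; 0.1777]  nu=[4.7158]  x^+=[1.9277, 2.8401]  P^+=[0.3761 -0.1462; -0.1462 1.1276]
step 2: x^-=[2.3273, 2.6950]  P^-=[0.5429 -0.0762; -0.0762 1.4599]  S=[1.0853]  K=[0.4855; 0.2123]  nu=[-1.9033]  x^+=[1.4033, 2.2909]  P^+=[0.2871 -0.1880; -0.1880 1.4110]
step 3: x^-=[1.7166, 2.1875]  P^-=[0.4368 -0.0835; -0.0835 1.7558]  S=[0.9892]  K=[0.4239; 0.2884]  nu=[-2.3960]  x^+=[0.7010, 1.4965]  P^+=[0.2591 -0.2044; -0.2044 1.6736]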